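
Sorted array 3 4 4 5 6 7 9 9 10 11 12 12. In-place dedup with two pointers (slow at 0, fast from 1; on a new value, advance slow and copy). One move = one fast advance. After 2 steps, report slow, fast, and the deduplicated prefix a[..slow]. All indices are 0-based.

(s=0,f=1) a[fast]=4≠a[slow]=3 write a[1]=4 → slow++,fast++
(s=1,f=2) a[fast]=4=a[slow] dup → fast++

slow=1, fast=3, prefix=[3, 4]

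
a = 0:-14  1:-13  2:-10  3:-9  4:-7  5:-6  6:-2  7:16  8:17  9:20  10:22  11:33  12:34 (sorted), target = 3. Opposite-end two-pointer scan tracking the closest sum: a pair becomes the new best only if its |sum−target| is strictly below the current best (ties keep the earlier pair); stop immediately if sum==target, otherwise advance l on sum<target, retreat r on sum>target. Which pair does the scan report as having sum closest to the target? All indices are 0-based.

pair (-14, 17) with sum 3 (|Δ|=0)

l=0 r=12: -14+34=20 d=17 *, r--
l=0 r=11: -14+33=19 d=16 *, r--
l=0 r=10: -14+22=8 d=5 *, r--
l=0 r=9: -14+20=6 d=3 *, r--
l=0 r=8: -14+17=3 d=0 *, stop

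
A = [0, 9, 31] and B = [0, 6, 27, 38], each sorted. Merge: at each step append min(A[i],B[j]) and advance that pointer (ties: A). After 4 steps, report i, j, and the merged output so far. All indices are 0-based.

i=2, j=2, merged so far=[0, 0, 6, 9]

[i=0,j=0] A[i]=0<=B[j]=0 take 0 → i++
[i=1,j=0] A[i]=9>B[j]=0 take 0 → j++
[i=1,j=1] A[i]=9>B[j]=6 take 6 → j++
[i=1,j=2] A[i]=9<=B[j]=27 take 9 → i++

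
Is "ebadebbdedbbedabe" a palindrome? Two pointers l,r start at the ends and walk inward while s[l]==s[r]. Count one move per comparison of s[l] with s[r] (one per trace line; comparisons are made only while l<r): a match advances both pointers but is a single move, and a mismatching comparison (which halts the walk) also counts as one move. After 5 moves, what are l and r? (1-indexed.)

l=1 r=17: 'e'=='e', l++,r--
l=2 r=16: 'b'=='b', l++,r--
l=3 r=15: 'a'=='a', l++,r--
l=4 r=14: 'd'=='d', l++,r--
l=5 r=13: 'e'=='e', l++,r--

l=6, r=12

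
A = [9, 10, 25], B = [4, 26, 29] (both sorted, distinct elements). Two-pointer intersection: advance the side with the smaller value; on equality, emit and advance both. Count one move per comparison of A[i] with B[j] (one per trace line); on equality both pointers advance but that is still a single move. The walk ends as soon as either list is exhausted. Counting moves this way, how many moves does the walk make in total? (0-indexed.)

4 moves

i=0 j=0: 9>4, j++
i=0 j=1: 9<26, i++
i=1 j=1: 10<26, i++
i=2 j=1: 25<26, i++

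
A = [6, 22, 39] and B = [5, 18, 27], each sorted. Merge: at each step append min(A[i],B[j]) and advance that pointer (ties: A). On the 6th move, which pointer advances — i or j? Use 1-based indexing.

i

[i=1,j=1] A[i]=6>B[j]=5 take 5 → j++
[i=1,j=2] A[i]=6<=B[j]=18 take 6 → i++
[i=2,j=2] A[i]=22>B[j]=18 take 18 → j++
[i=2,j=3] A[i]=22<=B[j]=27 take 22 → i++
[i=3,j=3] A[i]=39>B[j]=27 take 27 → j++
[i=3,j=4] B done, take A[i]=39 → i++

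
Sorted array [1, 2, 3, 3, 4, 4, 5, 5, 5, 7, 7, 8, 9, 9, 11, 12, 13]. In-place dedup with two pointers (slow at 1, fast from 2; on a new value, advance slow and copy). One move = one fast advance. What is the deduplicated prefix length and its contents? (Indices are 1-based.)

length 11; prefix = [1, 2, 3, 4, 5, 7, 8, 9, 11, 12, 13]

slow=1 fast=2: a[fast]=2≠a[slow]=1 write a[2]=2, slow++,fast++
slow=2 fast=3: a[fast]=3≠a[slow]=2 write a[3]=3, slow++,fast++
slow=3 fast=4: a[fast]=3=a[slow] dup, fast++
slow=3 fast=5: a[fast]=4≠a[slow]=3 write a[4]=4, slow++,fast++
slow=4 fast=6: a[fast]=4=a[slow] dup, fast++
slow=4 fast=7: a[fast]=5≠a[slow]=4 write a[5]=5, slow++,fast++
slow=5 fast=8: a[fast]=5=a[slow] dup, fast++
slow=5 fast=9: a[fast]=5=a[slow] dup, fast++
slow=5 fast=10: a[fast]=7≠a[slow]=5 write a[6]=7, slow++,fast++
slow=6 fast=11: a[fast]=7=a[slow] dup, fast++
slow=6 fast=12: a[fast]=8≠a[slow]=7 write a[7]=8, slow++,fast++
slow=7 fast=13: a[fast]=9≠a[slow]=8 write a[8]=9, slow++,fast++
slow=8 fast=14: a[fast]=9=a[slow] dup, fast++
slow=8 fast=15: a[fast]=11≠a[slow]=9 write a[9]=11, slow++,fast++
slow=9 fast=16: a[fast]=12≠a[slow]=11 write a[10]=12, slow++,fast++
slow=10 fast=17: a[fast]=13≠a[slow]=12 write a[11]=13, slow++,fast++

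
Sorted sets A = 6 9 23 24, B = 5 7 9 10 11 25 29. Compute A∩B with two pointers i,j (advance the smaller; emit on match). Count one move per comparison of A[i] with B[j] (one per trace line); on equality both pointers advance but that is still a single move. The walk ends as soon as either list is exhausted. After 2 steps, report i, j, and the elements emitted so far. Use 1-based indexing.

[i=1,j=1] 6>5 → j++
[i=1,j=2] 6<7 → i++

i=2, j=2, emitted=[]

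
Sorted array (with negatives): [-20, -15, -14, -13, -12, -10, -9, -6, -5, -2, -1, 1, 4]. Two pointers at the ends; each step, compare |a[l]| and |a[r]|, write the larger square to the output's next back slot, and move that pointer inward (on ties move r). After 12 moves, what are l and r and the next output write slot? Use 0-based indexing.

l=10, r=10, next write slot=0

[0,12] |-20|>|4| out[12]=400 → l++
[1,12] |-15|>|4| out[11]=225 → l++
[2,12] |-14|>|4| out[10]=196 → l++
[3,12] |-13|>|4| out[9]=169 → l++
[4,12] |-12|>|4| out[8]=144 → l++
[5,12] |-10|>|4| out[7]=100 → l++
[6,12] |-9|>|4| out[6]=81 → l++
[7,12] |-6|>|4| out[5]=36 → l++
[8,12] |-5|>|4| out[4]=25 → l++
[9,12] |-2|<=|4| out[3]=16 → r--
[9,11] |-2|>|1| out[2]=4 → l++
[10,11] |-1|<=|1| out[1]=1 → r--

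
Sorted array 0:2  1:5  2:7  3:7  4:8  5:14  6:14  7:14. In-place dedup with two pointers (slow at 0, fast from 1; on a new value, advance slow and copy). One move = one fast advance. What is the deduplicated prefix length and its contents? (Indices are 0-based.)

length 5; prefix = [2, 5, 7, 8, 14]

slow=0 fast=1: a[fast]=5≠a[slow]=2 write a[1]=5, slow++,fast++
slow=1 fast=2: a[fast]=7≠a[slow]=5 write a[2]=7, slow++,fast++
slow=2 fast=3: a[fast]=7=a[slow] dup, fast++
slow=2 fast=4: a[fast]=8≠a[slow]=7 write a[3]=8, slow++,fast++
slow=3 fast=5: a[fast]=14≠a[slow]=8 write a[4]=14, slow++,fast++
slow=4 fast=6: a[fast]=14=a[slow] dup, fast++
slow=4 fast=7: a[fast]=14=a[slow] dup, fast++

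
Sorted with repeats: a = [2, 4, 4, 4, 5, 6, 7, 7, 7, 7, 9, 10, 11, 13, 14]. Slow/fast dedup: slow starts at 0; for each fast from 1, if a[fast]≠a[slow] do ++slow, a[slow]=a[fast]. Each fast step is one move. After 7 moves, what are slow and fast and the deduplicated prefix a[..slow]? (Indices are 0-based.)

(s=0,f=1) a[fast]=4≠a[slow]=2 write a[1]=4 → slow++,fast++
(s=1,f=2) a[fast]=4=a[slow] dup → fast++
(s=1,f=3) a[fast]=4=a[slow] dup → fast++
(s=1,f=4) a[fast]=5≠a[slow]=4 write a[2]=5 → slow++,fast++
(s=2,f=5) a[fast]=6≠a[slow]=5 write a[3]=6 → slow++,fast++
(s=3,f=6) a[fast]=7≠a[slow]=6 write a[4]=7 → slow++,fast++
(s=4,f=7) a[fast]=7=a[slow] dup → fast++

slow=4, fast=8, prefix=[2, 4, 5, 6, 7]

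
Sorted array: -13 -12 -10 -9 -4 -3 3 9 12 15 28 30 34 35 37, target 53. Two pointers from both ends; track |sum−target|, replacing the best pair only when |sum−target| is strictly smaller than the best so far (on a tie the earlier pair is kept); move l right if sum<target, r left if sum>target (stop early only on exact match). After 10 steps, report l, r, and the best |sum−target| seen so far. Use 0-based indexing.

l=10, r=14, best |Δ|=1

[0,14] -13+37=24 d=29 * → l++
[1,14] -12+37=25 d=28 * → l++
[2,14] -10+37=27 d=26 * → l++
[3,14] -9+37=28 d=25 * → l++
[4,14] -4+37=33 d=20 * → l++
[5,14] -3+37=34 d=19 * → l++
[6,14] 3+37=40 d=13 * → l++
[7,14] 9+37=46 d=7 * → l++
[8,14] 12+37=49 d=4 * → l++
[9,14] 15+37=52 d=1 * → l++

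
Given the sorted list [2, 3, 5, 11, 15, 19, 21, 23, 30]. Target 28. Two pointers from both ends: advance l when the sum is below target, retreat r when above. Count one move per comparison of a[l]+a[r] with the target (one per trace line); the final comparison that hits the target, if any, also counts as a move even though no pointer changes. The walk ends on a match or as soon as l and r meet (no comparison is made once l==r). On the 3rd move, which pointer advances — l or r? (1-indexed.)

l

l=1 r=9: 2+30=32 >28, r--
l=1 r=8: 2+23=25 <28, l++
l=2 r=8: 3+23=26 <28, l++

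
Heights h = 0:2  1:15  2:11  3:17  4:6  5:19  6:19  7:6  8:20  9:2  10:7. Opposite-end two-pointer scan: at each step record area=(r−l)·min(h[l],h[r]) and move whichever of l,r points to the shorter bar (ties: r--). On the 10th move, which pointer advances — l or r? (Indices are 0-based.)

l=0 r=10: min(2,7)*10=20 best=20 *, l++
l=1 r=10: min(15,7)*9=63 best=63 *, r--
l=1 r=9: min(15,2)*8=16 best=63, r--
l=1 r=8: min(15,20)*7=105 best=105 *, l++
l=2 r=8: min(11,20)*6=66 best=105, l++
l=3 r=8: min(17,20)*5=85 best=105, l++
l=4 r=8: min(6,20)*4=24 best=105, l++
l=5 r=8: min(19,20)*3=57 best=105, l++
l=6 r=8: min(19,20)*2=38 best=105, l++
l=7 r=8: min(6,20)*1=6 best=105, l++

l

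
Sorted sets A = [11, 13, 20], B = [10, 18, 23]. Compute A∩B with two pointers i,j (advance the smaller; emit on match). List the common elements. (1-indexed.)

[i=1,j=1] 11>10 → j++
[i=1,j=2] 11<18 → i++
[i=2,j=2] 13<18 → i++
[i=3,j=2] 20>18 → j++
[i=3,j=3] 20<23 → i++

intersection = []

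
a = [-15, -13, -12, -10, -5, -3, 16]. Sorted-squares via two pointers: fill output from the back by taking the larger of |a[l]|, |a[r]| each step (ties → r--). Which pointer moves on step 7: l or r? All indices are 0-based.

[0,6] |-15|<=|16| out[6]=256 → r--
[0,5] |-15|>|-3| out[5]=225 → l++
[1,5] |-13|>|-3| out[4]=169 → l++
[2,5] |-12|>|-3| out[3]=144 → l++
[3,5] |-10|>|-3| out[2]=100 → l++
[4,5] |-5|>|-3| out[1]=25 → l++
[5,5] |-3|<=|-3| out[0]=9 → r--

r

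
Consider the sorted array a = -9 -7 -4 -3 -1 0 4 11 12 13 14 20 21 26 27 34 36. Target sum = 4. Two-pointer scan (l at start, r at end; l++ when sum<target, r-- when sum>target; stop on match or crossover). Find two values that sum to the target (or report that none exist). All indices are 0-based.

(-9, 13)

l=0 r=16: -9+36=27 >4, r--
l=0 r=15: -9+34=25 >4, r--
l=0 r=14: -9+27=18 >4, r--
l=0 r=13: -9+26=17 >4, r--
l=0 r=12: -9+21=12 >4, r--
l=0 r=11: -9+20=11 >4, r--
l=0 r=10: -9+14=5 >4, r--
l=0 r=9: -9+13=4, found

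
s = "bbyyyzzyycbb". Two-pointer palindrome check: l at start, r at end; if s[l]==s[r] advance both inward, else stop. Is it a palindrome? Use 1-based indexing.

l=1 r=12: 'b'=='b', l++,r--
l=2 r=11: 'b'=='b', l++,r--
l=3 r=10: 'y'!='c', stop

not a palindrome (mismatch at 3,10)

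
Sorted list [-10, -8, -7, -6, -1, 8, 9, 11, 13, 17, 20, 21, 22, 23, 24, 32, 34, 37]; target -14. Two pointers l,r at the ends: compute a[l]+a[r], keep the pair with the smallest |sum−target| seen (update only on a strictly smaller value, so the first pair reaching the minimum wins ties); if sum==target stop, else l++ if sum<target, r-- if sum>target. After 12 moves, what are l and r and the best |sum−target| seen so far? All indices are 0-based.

[0,17] -10+37=27 d=41 * → r--
[0,16] -10+34=24 d=38 * → r--
[0,15] -10+32=22 d=36 * → r--
[0,14] -10+24=14 d=28 * → r--
[0,13] -10+23=13 d=27 * → r--
[0,12] -10+22=12 d=26 * → r--
[0,11] -10+21=11 d=25 * → r--
[0,10] -10+20=10 d=24 * → r--
[0,9] -10+17=7 d=21 * → r--
[0,8] -10+13=3 d=17 * → r--
[0,7] -10+11=1 d=15 * → r--
[0,6] -10+9=-1 d=13 * → r--

l=0, r=5, best |Δ|=13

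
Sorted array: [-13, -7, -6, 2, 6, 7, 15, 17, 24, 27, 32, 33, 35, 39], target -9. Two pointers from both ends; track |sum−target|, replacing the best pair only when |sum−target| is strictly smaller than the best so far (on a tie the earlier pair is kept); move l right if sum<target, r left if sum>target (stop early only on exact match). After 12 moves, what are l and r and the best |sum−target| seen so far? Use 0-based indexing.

l=0 r=13: -13+39=26 d=35 *, r--
l=0 r=12: -13+35=22 d=31 *, r--
l=0 r=11: -13+33=20 d=29 *, r--
l=0 r=10: -13+32=19 d=28 *, r--
l=0 r=9: -13+27=14 d=23 *, r--
l=0 r=8: -13+24=11 d=20 *, r--
l=0 r=7: -13+17=4 d=13 *, r--
l=0 r=6: -13+15=2 d=11 *, r--
l=0 r=5: -13+7=-6 d=3 *, r--
l=0 r=4: -13+6=-7 d=2 *, r--
l=0 r=3: -13+2=-11 d=2, l++
l=1 r=3: -7+2=-5 d=4, r--

l=1, r=2, best |Δ|=2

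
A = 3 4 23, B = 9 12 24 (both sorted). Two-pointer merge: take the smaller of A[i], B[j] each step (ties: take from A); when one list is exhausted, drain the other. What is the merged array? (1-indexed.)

[3, 4, 9, 12, 23, 24]

[i=1,j=1] A[i]=3<=B[j]=9 take 3 → i++
[i=2,j=1] A[i]=4<=B[j]=9 take 4 → i++
[i=3,j=1] A[i]=23>B[j]=9 take 9 → j++
[i=3,j=2] A[i]=23>B[j]=12 take 12 → j++
[i=3,j=3] A[i]=23<=B[j]=24 take 23 → i++
[i=4,j=3] A done, take B[j]=24 → j++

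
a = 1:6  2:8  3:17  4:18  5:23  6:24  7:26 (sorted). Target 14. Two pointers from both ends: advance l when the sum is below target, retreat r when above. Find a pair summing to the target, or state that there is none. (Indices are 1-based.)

[1,7] 6+26=32 >14 → r--
[1,6] 6+24=30 >14 → r--
[1,5] 6+23=29 >14 → r--
[1,4] 6+18=24 >14 → r--
[1,3] 6+17=23 >14 → r--
[1,2] 6+8=14 → found

(6, 8)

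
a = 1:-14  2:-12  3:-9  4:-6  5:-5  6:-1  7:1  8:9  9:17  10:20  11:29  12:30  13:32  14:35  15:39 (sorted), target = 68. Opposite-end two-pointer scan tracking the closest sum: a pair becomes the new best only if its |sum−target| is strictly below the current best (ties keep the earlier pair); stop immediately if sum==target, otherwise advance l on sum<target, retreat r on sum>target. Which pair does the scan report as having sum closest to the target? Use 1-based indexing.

l=1 r=15: -14+39=25 d=43 *, l++
l=2 r=15: -12+39=27 d=41 *, l++
l=3 r=15: -9+39=30 d=38 *, l++
l=4 r=15: -6+39=33 d=35 *, l++
l=5 r=15: -5+39=34 d=34 *, l++
l=6 r=15: -1+39=38 d=30 *, l++
l=7 r=15: 1+39=40 d=28 *, l++
l=8 r=15: 9+39=48 d=20 *, l++
l=9 r=15: 17+39=56 d=12 *, l++
l=10 r=15: 20+39=59 d=9 *, l++
l=11 r=15: 29+39=68 d=0 *, stop

pair (29, 39) with sum 68 (|Δ|=0)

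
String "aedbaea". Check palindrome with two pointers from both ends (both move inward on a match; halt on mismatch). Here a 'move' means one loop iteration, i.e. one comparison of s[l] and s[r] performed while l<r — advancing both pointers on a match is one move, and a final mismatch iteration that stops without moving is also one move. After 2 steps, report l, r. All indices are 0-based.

l=0 r=6: 'a'=='a', l++,r--
l=1 r=5: 'e'=='e', l++,r--

l=2, r=4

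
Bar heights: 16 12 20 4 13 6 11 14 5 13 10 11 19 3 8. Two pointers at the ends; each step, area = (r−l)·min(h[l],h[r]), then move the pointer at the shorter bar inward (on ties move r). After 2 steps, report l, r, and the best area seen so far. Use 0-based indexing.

[0,14] min(16,8)*14=112 best=112 * → r--
[0,13] min(16,3)*13=39 best=112 → r--

l=0, r=12, best area=112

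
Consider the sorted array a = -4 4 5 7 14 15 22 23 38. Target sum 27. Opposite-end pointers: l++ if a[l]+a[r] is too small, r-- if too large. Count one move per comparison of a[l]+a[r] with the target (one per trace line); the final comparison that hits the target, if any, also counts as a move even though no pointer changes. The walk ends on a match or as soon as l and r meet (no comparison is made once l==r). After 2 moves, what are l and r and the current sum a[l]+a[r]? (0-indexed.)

l=1, r=7, sum=27

l=0 r=8: -4+38=34 >27, r--
l=0 r=7: -4+23=19 <27, l++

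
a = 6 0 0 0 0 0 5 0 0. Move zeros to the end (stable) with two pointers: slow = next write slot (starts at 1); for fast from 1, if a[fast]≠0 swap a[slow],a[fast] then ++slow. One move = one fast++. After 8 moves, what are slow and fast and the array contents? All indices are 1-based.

(s=1,f=1) a[fast]=6≠0 swap→a[1]=6 → slow++,fast++
(s=2,f=2) a[fast]=0 → fast++
(s=2,f=3) a[fast]=0 → fast++
(s=2,f=4) a[fast]=0 → fast++
(s=2,f=5) a[fast]=0 → fast++
(s=2,f=6) a[fast]=0 → fast++
(s=2,f=7) a[fast]=5≠0 swap→a[2]=5 → slow++,fast++
(s=3,f=8) a[fast]=0 → fast++

slow=3, fast=9, a=[6, 5, 0, 0, 0, 0, 0, 0, 0]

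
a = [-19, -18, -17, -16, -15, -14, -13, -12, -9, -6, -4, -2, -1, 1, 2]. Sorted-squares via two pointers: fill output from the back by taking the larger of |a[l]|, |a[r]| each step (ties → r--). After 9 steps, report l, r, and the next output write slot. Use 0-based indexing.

l=0 r=14: |-19|>|2| out[14]=361, l++
l=1 r=14: |-18|>|2| out[13]=324, l++
l=2 r=14: |-17|>|2| out[12]=289, l++
l=3 r=14: |-16|>|2| out[11]=256, l++
l=4 r=14: |-15|>|2| out[10]=225, l++
l=5 r=14: |-14|>|2| out[9]=196, l++
l=6 r=14: |-13|>|2| out[8]=169, l++
l=7 r=14: |-12|>|2| out[7]=144, l++
l=8 r=14: |-9|>|2| out[6]=81, l++

l=9, r=14, next write slot=5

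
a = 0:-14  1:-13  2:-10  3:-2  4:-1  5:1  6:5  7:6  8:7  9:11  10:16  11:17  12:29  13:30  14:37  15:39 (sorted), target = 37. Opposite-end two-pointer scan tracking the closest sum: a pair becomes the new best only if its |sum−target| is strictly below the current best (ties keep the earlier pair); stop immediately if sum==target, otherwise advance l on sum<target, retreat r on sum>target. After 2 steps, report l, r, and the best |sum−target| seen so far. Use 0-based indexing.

[0,15] -14+39=25 d=12 * → l++
[1,15] -13+39=26 d=11 * → l++

l=2, r=15, best |Δ|=11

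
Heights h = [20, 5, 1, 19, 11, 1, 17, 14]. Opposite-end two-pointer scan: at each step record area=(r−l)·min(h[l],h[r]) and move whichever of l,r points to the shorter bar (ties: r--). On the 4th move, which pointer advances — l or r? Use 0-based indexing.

l=0 r=7: min(20,14)*7=98 best=98 *, r--
l=0 r=6: min(20,17)*6=102 best=102 *, r--
l=0 r=5: min(20,1)*5=5 best=102, r--
l=0 r=4: min(20,11)*4=44 best=102, r--

r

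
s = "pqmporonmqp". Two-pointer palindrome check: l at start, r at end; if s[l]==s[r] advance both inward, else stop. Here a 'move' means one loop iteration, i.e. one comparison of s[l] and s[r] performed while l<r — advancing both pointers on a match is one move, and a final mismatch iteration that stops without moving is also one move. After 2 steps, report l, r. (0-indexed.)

l=2, r=8

[0,10] 'p'=='p' → l++,r--
[1,9] 'q'=='q' → l++,r--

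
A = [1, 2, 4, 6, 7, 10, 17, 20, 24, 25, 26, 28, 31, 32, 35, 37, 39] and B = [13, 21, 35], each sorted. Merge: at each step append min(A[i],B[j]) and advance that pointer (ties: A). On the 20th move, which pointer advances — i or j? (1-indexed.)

[i=1,j=1] A[i]=1<=B[j]=13 take 1 → i++
[i=2,j=1] A[i]=2<=B[j]=13 take 2 → i++
[i=3,j=1] A[i]=4<=B[j]=13 take 4 → i++
[i=4,j=1] A[i]=6<=B[j]=13 take 6 → i++
[i=5,j=1] A[i]=7<=B[j]=13 take 7 → i++
[i=6,j=1] A[i]=10<=B[j]=13 take 10 → i++
[i=7,j=1] A[i]=17>B[j]=13 take 13 → j++
[i=7,j=2] A[i]=17<=B[j]=21 take 17 → i++
[i=8,j=2] A[i]=20<=B[j]=21 take 20 → i++
[i=9,j=2] A[i]=24>B[j]=21 take 21 → j++
[i=9,j=3] A[i]=24<=B[j]=35 take 24 → i++
[i=10,j=3] A[i]=25<=B[j]=35 take 25 → i++
[i=11,j=3] A[i]=26<=B[j]=35 take 26 → i++
[i=12,j=3] A[i]=28<=B[j]=35 take 28 → i++
[i=13,j=3] A[i]=31<=B[j]=35 take 31 → i++
[i=14,j=3] A[i]=32<=B[j]=35 take 32 → i++
[i=15,j=3] A[i]=35<=B[j]=35 take 35 → i++
[i=16,j=3] A[i]=37>B[j]=35 take 35 → j++
[i=16,j=4] B done, take A[i]=37 → i++
[i=17,j=4] B done, take A[i]=39 → i++

i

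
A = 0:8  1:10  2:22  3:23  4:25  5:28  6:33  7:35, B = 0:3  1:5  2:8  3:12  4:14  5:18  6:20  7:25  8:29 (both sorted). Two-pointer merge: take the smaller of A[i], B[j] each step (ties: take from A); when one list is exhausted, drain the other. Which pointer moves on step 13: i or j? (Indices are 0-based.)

j

i=0 j=0: A[i]=8>B[j]=3 take 3, j++
i=0 j=1: A[i]=8>B[j]=5 take 5, j++
i=0 j=2: A[i]=8<=B[j]=8 take 8, i++
i=1 j=2: A[i]=10>B[j]=8 take 8, j++
i=1 j=3: A[i]=10<=B[j]=12 take 10, i++
i=2 j=3: A[i]=22>B[j]=12 take 12, j++
i=2 j=4: A[i]=22>B[j]=14 take 14, j++
i=2 j=5: A[i]=22>B[j]=18 take 18, j++
i=2 j=6: A[i]=22>B[j]=20 take 20, j++
i=2 j=7: A[i]=22<=B[j]=25 take 22, i++
i=3 j=7: A[i]=23<=B[j]=25 take 23, i++
i=4 j=7: A[i]=25<=B[j]=25 take 25, i++
i=5 j=7: A[i]=28>B[j]=25 take 25, j++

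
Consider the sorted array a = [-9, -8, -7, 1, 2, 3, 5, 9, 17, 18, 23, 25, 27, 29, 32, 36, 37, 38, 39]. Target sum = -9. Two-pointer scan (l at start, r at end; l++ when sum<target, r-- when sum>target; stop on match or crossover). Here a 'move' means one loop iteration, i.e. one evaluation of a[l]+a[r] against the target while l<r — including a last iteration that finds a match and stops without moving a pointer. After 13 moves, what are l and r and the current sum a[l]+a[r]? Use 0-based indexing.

l=0, r=5, sum=-6

l=0 r=18: -9+39=30 >-9, r--
l=0 r=17: -9+38=29 >-9, r--
l=0 r=16: -9+37=28 >-9, r--
l=0 r=15: -9+36=27 >-9, r--
l=0 r=14: -9+32=23 >-9, r--
l=0 r=13: -9+29=20 >-9, r--
l=0 r=12: -9+27=18 >-9, r--
l=0 r=11: -9+25=16 >-9, r--
l=0 r=10: -9+23=14 >-9, r--
l=0 r=9: -9+18=9 >-9, r--
l=0 r=8: -9+17=8 >-9, r--
l=0 r=7: -9+9=0 >-9, r--
l=0 r=6: -9+5=-4 >-9, r--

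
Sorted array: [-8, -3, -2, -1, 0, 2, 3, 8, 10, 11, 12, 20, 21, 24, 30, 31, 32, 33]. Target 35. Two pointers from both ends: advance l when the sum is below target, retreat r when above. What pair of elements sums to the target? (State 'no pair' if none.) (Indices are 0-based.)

(2, 33)

[0,17] -8+33=25 <35 → l++
[1,17] -3+33=30 <35 → l++
[2,17] -2+33=31 <35 → l++
[3,17] -1+33=32 <35 → l++
[4,17] 0+33=33 <35 → l++
[5,17] 2+33=35 → found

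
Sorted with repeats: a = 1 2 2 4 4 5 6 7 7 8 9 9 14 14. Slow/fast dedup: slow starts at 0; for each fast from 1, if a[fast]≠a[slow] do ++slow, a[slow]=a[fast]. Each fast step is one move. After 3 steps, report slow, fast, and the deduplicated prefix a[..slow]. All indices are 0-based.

slow=2, fast=4, prefix=[1, 2, 4]

slow=0 fast=1: a[fast]=2≠a[slow]=1 write a[1]=2, slow++,fast++
slow=1 fast=2: a[fast]=2=a[slow] dup, fast++
slow=1 fast=3: a[fast]=4≠a[slow]=2 write a[2]=4, slow++,fast++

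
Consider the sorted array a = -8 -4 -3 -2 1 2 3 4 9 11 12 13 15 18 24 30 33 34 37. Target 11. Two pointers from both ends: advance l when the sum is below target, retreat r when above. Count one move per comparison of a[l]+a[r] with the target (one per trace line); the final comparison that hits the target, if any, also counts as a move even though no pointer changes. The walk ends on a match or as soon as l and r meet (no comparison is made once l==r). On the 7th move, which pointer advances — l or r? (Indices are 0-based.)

l=0 r=18: -8+37=29 >11, r--
l=0 r=17: -8+34=26 >11, r--
l=0 r=16: -8+33=25 >11, r--
l=0 r=15: -8+30=22 >11, r--
l=0 r=14: -8+24=16 >11, r--
l=0 r=13: -8+18=10 <11, l++
l=1 r=13: -4+18=14 >11, r--

r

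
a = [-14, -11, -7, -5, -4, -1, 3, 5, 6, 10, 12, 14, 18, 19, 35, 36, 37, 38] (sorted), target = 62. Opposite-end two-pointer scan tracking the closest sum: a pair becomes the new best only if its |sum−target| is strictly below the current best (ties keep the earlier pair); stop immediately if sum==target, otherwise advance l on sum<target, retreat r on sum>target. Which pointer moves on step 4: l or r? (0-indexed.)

l

[0,17] -14+38=24 d=38 * → l++
[1,17] -11+38=27 d=35 * → l++
[2,17] -7+38=31 d=31 * → l++
[3,17] -5+38=33 d=29 * → l++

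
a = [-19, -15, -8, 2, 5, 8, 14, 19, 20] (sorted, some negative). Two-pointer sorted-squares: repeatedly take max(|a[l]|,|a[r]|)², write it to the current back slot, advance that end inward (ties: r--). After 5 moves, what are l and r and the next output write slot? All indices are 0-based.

l=0 r=8: |-19|<=|20| out[8]=400, r--
l=0 r=7: |-19|<=|19| out[7]=361, r--
l=0 r=6: |-19|>|14| out[6]=361, l++
l=1 r=6: |-15|>|14| out[5]=225, l++
l=2 r=6: |-8|<=|14| out[4]=196, r--

l=2, r=5, next write slot=3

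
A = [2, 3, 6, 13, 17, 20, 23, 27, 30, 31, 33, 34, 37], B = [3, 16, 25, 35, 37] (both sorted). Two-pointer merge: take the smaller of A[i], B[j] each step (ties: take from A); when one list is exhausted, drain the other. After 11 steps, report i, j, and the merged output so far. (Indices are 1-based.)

[i=1,j=1] A[i]=2<=B[j]=3 take 2 → i++
[i=2,j=1] A[i]=3<=B[j]=3 take 3 → i++
[i=3,j=1] A[i]=6>B[j]=3 take 3 → j++
[i=3,j=2] A[i]=6<=B[j]=16 take 6 → i++
[i=4,j=2] A[i]=13<=B[j]=16 take 13 → i++
[i=5,j=2] A[i]=17>B[j]=16 take 16 → j++
[i=5,j=3] A[i]=17<=B[j]=25 take 17 → i++
[i=6,j=3] A[i]=20<=B[j]=25 take 20 → i++
[i=7,j=3] A[i]=23<=B[j]=25 take 23 → i++
[i=8,j=3] A[i]=27>B[j]=25 take 25 → j++
[i=8,j=4] A[i]=27<=B[j]=35 take 27 → i++

i=9, j=4, merged so far=[2, 3, 3, 6, 13, 16, 17, 20, 23, 25, 27]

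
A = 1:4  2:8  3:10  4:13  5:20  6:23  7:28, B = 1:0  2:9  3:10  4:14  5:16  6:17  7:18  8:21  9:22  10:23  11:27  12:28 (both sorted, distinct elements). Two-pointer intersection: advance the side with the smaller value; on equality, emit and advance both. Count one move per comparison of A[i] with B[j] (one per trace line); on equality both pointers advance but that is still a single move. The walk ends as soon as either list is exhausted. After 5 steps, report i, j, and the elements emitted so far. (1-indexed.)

i=1 j=1: 4>0, j++
i=1 j=2: 4<9, i++
i=2 j=2: 8<9, i++
i=3 j=2: 10>9, j++
i=3 j=3: 10==10 emit, i++,j++

i=4, j=4, emitted=[10]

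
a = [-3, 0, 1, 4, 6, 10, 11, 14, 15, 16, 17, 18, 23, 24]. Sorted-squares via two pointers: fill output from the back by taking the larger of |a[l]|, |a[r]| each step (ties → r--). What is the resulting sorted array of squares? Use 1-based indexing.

[0, 1, 9, 16, 36, 100, 121, 196, 225, 256, 289, 324, 529, 576]

l=1 r=14: |-3|<=|24| out[14]=576, r--
l=1 r=13: |-3|<=|23| out[13]=529, r--
l=1 r=12: |-3|<=|18| out[12]=324, r--
l=1 r=11: |-3|<=|17| out[11]=289, r--
l=1 r=10: |-3|<=|16| out[10]=256, r--
l=1 r=9: |-3|<=|15| out[9]=225, r--
l=1 r=8: |-3|<=|14| out[8]=196, r--
l=1 r=7: |-3|<=|11| out[7]=121, r--
l=1 r=6: |-3|<=|10| out[6]=100, r--
l=1 r=5: |-3|<=|6| out[5]=36, r--
l=1 r=4: |-3|<=|4| out[4]=16, r--
l=1 r=3: |-3|>|1| out[3]=9, l++
l=2 r=3: |0|<=|1| out[2]=1, r--
l=2 r=2: |0|<=|0| out[1]=0, r--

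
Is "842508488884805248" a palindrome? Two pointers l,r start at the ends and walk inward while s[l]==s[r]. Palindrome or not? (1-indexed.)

[1,18] '8'=='8' → l++,r--
[2,17] '4'=='4' → l++,r--
[3,16] '2'=='2' → l++,r--
[4,15] '5'=='5' → l++,r--
[5,14] '0'=='0' → l++,r--
[6,13] '8'=='8' → l++,r--
[7,12] '4'=='4' → l++,r--
[8,11] '8'=='8' → l++,r--
[9,10] '8'=='8' → l++,r--

palindrome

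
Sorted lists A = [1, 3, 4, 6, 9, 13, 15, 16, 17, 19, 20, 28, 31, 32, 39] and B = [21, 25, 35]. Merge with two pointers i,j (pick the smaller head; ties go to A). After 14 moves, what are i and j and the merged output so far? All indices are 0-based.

i=12, j=2, merged so far=[1, 3, 4, 6, 9, 13, 15, 16, 17, 19, 20, 21, 25, 28]

i=0 j=0: A[i]=1<=B[j]=21 take 1, i++
i=1 j=0: A[i]=3<=B[j]=21 take 3, i++
i=2 j=0: A[i]=4<=B[j]=21 take 4, i++
i=3 j=0: A[i]=6<=B[j]=21 take 6, i++
i=4 j=0: A[i]=9<=B[j]=21 take 9, i++
i=5 j=0: A[i]=13<=B[j]=21 take 13, i++
i=6 j=0: A[i]=15<=B[j]=21 take 15, i++
i=7 j=0: A[i]=16<=B[j]=21 take 16, i++
i=8 j=0: A[i]=17<=B[j]=21 take 17, i++
i=9 j=0: A[i]=19<=B[j]=21 take 19, i++
i=10 j=0: A[i]=20<=B[j]=21 take 20, i++
i=11 j=0: A[i]=28>B[j]=21 take 21, j++
i=11 j=1: A[i]=28>B[j]=25 take 25, j++
i=11 j=2: A[i]=28<=B[j]=35 take 28, i++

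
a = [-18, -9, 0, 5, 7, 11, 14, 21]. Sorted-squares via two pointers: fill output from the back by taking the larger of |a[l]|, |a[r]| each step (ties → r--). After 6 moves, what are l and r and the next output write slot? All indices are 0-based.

l=2, r=3, next write slot=1

[0,7] |-18|<=|21| out[7]=441 → r--
[0,6] |-18|>|14| out[6]=324 → l++
[1,6] |-9|<=|14| out[5]=196 → r--
[1,5] |-9|<=|11| out[4]=121 → r--
[1,4] |-9|>|7| out[3]=81 → l++
[2,4] |0|<=|7| out[2]=49 → r--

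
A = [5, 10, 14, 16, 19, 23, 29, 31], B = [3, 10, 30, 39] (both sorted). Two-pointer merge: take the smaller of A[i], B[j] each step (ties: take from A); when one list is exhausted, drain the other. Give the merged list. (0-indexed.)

[3, 5, 10, 10, 14, 16, 19, 23, 29, 30, 31, 39]

i=0 j=0: A[i]=5>B[j]=3 take 3, j++
i=0 j=1: A[i]=5<=B[j]=10 take 5, i++
i=1 j=1: A[i]=10<=B[j]=10 take 10, i++
i=2 j=1: A[i]=14>B[j]=10 take 10, j++
i=2 j=2: A[i]=14<=B[j]=30 take 14, i++
i=3 j=2: A[i]=16<=B[j]=30 take 16, i++
i=4 j=2: A[i]=19<=B[j]=30 take 19, i++
i=5 j=2: A[i]=23<=B[j]=30 take 23, i++
i=6 j=2: A[i]=29<=B[j]=30 take 29, i++
i=7 j=2: A[i]=31>B[j]=30 take 30, j++
i=7 j=3: A[i]=31<=B[j]=39 take 31, i++
i=8 j=3: A done, take B[j]=39, j++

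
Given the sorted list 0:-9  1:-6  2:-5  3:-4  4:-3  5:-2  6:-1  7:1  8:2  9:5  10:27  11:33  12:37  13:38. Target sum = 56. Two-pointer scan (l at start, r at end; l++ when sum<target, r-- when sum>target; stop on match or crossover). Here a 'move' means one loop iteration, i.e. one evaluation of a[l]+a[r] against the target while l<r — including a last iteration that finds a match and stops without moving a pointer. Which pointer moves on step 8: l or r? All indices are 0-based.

l

[0,13] -9+38=29 <56 → l++
[1,13] -6+38=32 <56 → l++
[2,13] -5+38=33 <56 → l++
[3,13] -4+38=34 <56 → l++
[4,13] -3+38=35 <56 → l++
[5,13] -2+38=36 <56 → l++
[6,13] -1+38=37 <56 → l++
[7,13] 1+38=39 <56 → l++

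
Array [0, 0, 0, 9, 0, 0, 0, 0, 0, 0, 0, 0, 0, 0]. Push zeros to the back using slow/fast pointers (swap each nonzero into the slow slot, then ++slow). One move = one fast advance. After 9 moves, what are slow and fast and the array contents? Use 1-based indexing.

slow=2, fast=10, a=[9, 0, 0, 0, 0, 0, 0, 0, 0, 0, 0, 0, 0, 0]

slow=1 fast=1: a[fast]=0, fast++
slow=1 fast=2: a[fast]=0, fast++
slow=1 fast=3: a[fast]=0, fast++
slow=1 fast=4: a[fast]=9≠0 swap→a[1]=9, slow++,fast++
slow=2 fast=5: a[fast]=0, fast++
slow=2 fast=6: a[fast]=0, fast++
slow=2 fast=7: a[fast]=0, fast++
slow=2 fast=8: a[fast]=0, fast++
slow=2 fast=9: a[fast]=0, fast++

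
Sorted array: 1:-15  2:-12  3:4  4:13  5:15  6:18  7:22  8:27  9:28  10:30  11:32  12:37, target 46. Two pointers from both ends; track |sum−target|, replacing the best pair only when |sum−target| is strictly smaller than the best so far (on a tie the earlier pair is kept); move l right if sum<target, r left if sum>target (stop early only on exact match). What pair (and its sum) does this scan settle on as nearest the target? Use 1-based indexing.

[1,12] -15+37=22 d=24 * → l++
[2,12] -12+37=25 d=21 * → l++
[3,12] 4+37=41 d=5 * → l++
[4,12] 13+37=50 d=4 * → r--
[4,11] 13+32=45 d=1 * → l++
[5,11] 15+32=47 d=1 → r--
[5,10] 15+30=45 d=1 → l++
[6,10] 18+30=48 d=2 → r--
[6,9] 18+28=46 d=0 * → stop

pair (18, 28) with sum 46 (|Δ|=0)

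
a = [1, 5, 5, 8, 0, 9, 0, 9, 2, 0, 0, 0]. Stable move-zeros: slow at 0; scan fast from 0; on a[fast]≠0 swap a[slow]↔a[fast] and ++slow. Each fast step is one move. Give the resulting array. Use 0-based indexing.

[1, 5, 5, 8, 9, 9, 2, 0, 0, 0, 0, 0]

(s=0,f=0) a[fast]=1≠0 swap→a[0]=1 → slow++,fast++
(s=1,f=1) a[fast]=5≠0 swap→a[1]=5 → slow++,fast++
(s=2,f=2) a[fast]=5≠0 swap→a[2]=5 → slow++,fast++
(s=3,f=3) a[fast]=8≠0 swap→a[3]=8 → slow++,fast++
(s=4,f=4) a[fast]=0 → fast++
(s=4,f=5) a[fast]=9≠0 swap→a[4]=9 → slow++,fast++
(s=5,f=6) a[fast]=0 → fast++
(s=5,f=7) a[fast]=9≠0 swap→a[5]=9 → slow++,fast++
(s=6,f=8) a[fast]=2≠0 swap→a[6]=2 → slow++,fast++
(s=7,f=9) a[fast]=0 → fast++
(s=7,f=10) a[fast]=0 → fast++
(s=7,f=11) a[fast]=0 → fast++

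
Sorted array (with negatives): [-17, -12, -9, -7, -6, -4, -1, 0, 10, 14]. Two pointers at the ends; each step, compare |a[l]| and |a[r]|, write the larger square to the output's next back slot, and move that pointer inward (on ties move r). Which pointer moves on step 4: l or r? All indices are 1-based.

r

[1,10] |-17|>|14| out[10]=289 → l++
[2,10] |-12|<=|14| out[9]=196 → r--
[2,9] |-12|>|10| out[8]=144 → l++
[3,9] |-9|<=|10| out[7]=100 → r--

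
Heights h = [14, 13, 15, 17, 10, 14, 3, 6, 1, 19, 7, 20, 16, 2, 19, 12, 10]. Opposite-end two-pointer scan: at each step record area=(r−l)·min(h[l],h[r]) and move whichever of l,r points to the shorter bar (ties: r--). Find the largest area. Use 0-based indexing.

l=0 r=16: min(14,10)*16=160 best=160 *, r--
l=0 r=15: min(14,12)*15=180 best=180 *, r--
l=0 r=14: min(14,19)*14=196 best=196 *, l++
l=1 r=14: min(13,19)*13=169 best=196, l++
l=2 r=14: min(15,19)*12=180 best=196, l++
l=3 r=14: min(17,19)*11=187 best=196, l++
l=4 r=14: min(10,19)*10=100 best=196, l++
l=5 r=14: min(14,19)*9=126 best=196, l++
l=6 r=14: min(3,19)*8=24 best=196, l++
l=7 r=14: min(6,19)*7=42 best=196, l++
l=8 r=14: min(1,19)*6=6 best=196, l++
l=9 r=14: min(19,19)*5=95 best=196, r--
l=9 r=13: min(19,2)*4=8 best=196, r--
l=9 r=12: min(19,16)*3=48 best=196, r--
l=9 r=11: min(19,20)*2=38 best=196, l++
l=10 r=11: min(7,20)*1=7 best=196, l++

max area = 196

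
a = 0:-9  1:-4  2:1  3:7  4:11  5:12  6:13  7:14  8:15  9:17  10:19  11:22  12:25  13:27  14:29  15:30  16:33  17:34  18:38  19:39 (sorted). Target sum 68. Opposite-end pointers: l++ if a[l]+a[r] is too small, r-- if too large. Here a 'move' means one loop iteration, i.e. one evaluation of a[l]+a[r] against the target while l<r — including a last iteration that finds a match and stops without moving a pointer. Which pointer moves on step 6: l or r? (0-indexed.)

[0,19] -9+39=30 <68 → l++
[1,19] -4+39=35 <68 → l++
[2,19] 1+39=40 <68 → l++
[3,19] 7+39=46 <68 → l++
[4,19] 11+39=50 <68 → l++
[5,19] 12+39=51 <68 → l++

l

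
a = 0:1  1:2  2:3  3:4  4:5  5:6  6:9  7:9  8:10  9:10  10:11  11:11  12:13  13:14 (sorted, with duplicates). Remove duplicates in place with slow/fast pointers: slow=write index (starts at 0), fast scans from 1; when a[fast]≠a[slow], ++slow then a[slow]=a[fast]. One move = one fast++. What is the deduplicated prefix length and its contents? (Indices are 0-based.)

length 11; prefix = [1, 2, 3, 4, 5, 6, 9, 10, 11, 13, 14]

slow=0 fast=1: a[fast]=2≠a[slow]=1 write a[1]=2, slow++,fast++
slow=1 fast=2: a[fast]=3≠a[slow]=2 write a[2]=3, slow++,fast++
slow=2 fast=3: a[fast]=4≠a[slow]=3 write a[3]=4, slow++,fast++
slow=3 fast=4: a[fast]=5≠a[slow]=4 write a[4]=5, slow++,fast++
slow=4 fast=5: a[fast]=6≠a[slow]=5 write a[5]=6, slow++,fast++
slow=5 fast=6: a[fast]=9≠a[slow]=6 write a[6]=9, slow++,fast++
slow=6 fast=7: a[fast]=9=a[slow] dup, fast++
slow=6 fast=8: a[fast]=10≠a[slow]=9 write a[7]=10, slow++,fast++
slow=7 fast=9: a[fast]=10=a[slow] dup, fast++
slow=7 fast=10: a[fast]=11≠a[slow]=10 write a[8]=11, slow++,fast++
slow=8 fast=11: a[fast]=11=a[slow] dup, fast++
slow=8 fast=12: a[fast]=13≠a[slow]=11 write a[9]=13, slow++,fast++
slow=9 fast=13: a[fast]=14≠a[slow]=13 write a[10]=14, slow++,fast++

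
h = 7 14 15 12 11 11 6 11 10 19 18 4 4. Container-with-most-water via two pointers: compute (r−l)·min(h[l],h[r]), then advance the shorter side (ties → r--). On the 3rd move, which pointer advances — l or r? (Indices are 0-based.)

l

l=0 r=12: min(7,4)*12=48 best=48 *, r--
l=0 r=11: min(7,4)*11=44 best=48, r--
l=0 r=10: min(7,18)*10=70 best=70 *, l++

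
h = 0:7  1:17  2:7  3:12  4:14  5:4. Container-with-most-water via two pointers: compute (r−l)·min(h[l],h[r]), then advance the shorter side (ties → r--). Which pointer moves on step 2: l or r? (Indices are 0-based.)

[0,5] min(7,4)*5=20 best=20 * → r--
[0,4] min(7,14)*4=28 best=28 * → l++

l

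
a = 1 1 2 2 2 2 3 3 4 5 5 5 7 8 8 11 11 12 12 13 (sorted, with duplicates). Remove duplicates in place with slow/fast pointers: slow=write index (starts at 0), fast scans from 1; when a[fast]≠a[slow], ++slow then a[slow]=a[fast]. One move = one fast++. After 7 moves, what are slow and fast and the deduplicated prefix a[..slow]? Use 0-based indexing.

slow=2, fast=8, prefix=[1, 2, 3]

(s=0,f=1) a[fast]=1=a[slow] dup → fast++
(s=0,f=2) a[fast]=2≠a[slow]=1 write a[1]=2 → slow++,fast++
(s=1,f=3) a[fast]=2=a[slow] dup → fast++
(s=1,f=4) a[fast]=2=a[slow] dup → fast++
(s=1,f=5) a[fast]=2=a[slow] dup → fast++
(s=1,f=6) a[fast]=3≠a[slow]=2 write a[2]=3 → slow++,fast++
(s=2,f=7) a[fast]=3=a[slow] dup → fast++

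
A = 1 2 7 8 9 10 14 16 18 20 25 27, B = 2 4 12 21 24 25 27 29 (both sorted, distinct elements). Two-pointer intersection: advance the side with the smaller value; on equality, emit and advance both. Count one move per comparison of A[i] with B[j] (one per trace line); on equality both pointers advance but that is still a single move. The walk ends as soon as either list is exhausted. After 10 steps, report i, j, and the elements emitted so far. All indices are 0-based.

i=8, j=3, emitted=[2]

[i=0,j=0] 1<2 → i++
[i=1,j=0] 2==2 emit → i++,j++
[i=2,j=1] 7>4 → j++
[i=2,j=2] 7<12 → i++
[i=3,j=2] 8<12 → i++
[i=4,j=2] 9<12 → i++
[i=5,j=2] 10<12 → i++
[i=6,j=2] 14>12 → j++
[i=6,j=3] 14<21 → i++
[i=7,j=3] 16<21 → i++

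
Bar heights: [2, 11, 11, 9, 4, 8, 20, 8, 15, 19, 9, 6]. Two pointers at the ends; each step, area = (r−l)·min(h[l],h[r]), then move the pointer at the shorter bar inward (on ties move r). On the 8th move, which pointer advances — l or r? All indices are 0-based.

[0,11] min(2,6)*11=22 best=22 * → l++
[1,11] min(11,6)*10=60 best=60 * → r--
[1,10] min(11,9)*9=81 best=81 * → r--
[1,9] min(11,19)*8=88 best=88 * → l++
[2,9] min(11,19)*7=77 best=88 → l++
[3,9] min(9,19)*6=54 best=88 → l++
[4,9] min(4,19)*5=20 best=88 → l++
[5,9] min(8,19)*4=32 best=88 → l++

l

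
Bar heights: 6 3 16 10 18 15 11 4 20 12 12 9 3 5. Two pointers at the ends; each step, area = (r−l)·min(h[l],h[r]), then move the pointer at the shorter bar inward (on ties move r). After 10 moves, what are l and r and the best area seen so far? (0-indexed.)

l=0 r=13: min(6,5)*13=65 best=65 *, r--
l=0 r=12: min(6,3)*12=36 best=65, r--
l=0 r=11: min(6,9)*11=66 best=66 *, l++
l=1 r=11: min(3,9)*10=30 best=66, l++
l=2 r=11: min(16,9)*9=81 best=81 *, r--
l=2 r=10: min(16,12)*8=96 best=96 *, r--
l=2 r=9: min(16,12)*7=84 best=96, r--
l=2 r=8: min(16,20)*6=96 best=96, l++
l=3 r=8: min(10,20)*5=50 best=96, l++
l=4 r=8: min(18,20)*4=72 best=96, l++

l=5, r=8, best area=96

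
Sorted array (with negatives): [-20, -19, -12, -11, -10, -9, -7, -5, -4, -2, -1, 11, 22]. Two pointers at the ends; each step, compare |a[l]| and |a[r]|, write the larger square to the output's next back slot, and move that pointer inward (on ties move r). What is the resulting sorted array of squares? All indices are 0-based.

[1, 4, 16, 25, 49, 81, 100, 121, 121, 144, 361, 400, 484]

l=0 r=12: |-20|<=|22| out[12]=484, r--
l=0 r=11: |-20|>|11| out[11]=400, l++
l=1 r=11: |-19|>|11| out[10]=361, l++
l=2 r=11: |-12|>|11| out[9]=144, l++
l=3 r=11: |-11|<=|11| out[8]=121, r--
l=3 r=10: |-11|>|-1| out[7]=121, l++
l=4 r=10: |-10|>|-1| out[6]=100, l++
l=5 r=10: |-9|>|-1| out[5]=81, l++
l=6 r=10: |-7|>|-1| out[4]=49, l++
l=7 r=10: |-5|>|-1| out[3]=25, l++
l=8 r=10: |-4|>|-1| out[2]=16, l++
l=9 r=10: |-2|>|-1| out[1]=4, l++
l=10 r=10: |-1|<=|-1| out[0]=1, r--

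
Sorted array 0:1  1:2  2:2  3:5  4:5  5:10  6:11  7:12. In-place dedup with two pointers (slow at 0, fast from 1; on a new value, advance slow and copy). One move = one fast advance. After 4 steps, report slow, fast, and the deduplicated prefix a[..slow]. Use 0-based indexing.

slow=2, fast=5, prefix=[1, 2, 5]

slow=0 fast=1: a[fast]=2≠a[slow]=1 write a[1]=2, slow++,fast++
slow=1 fast=2: a[fast]=2=a[slow] dup, fast++
slow=1 fast=3: a[fast]=5≠a[slow]=2 write a[2]=5, slow++,fast++
slow=2 fast=4: a[fast]=5=a[slow] dup, fast++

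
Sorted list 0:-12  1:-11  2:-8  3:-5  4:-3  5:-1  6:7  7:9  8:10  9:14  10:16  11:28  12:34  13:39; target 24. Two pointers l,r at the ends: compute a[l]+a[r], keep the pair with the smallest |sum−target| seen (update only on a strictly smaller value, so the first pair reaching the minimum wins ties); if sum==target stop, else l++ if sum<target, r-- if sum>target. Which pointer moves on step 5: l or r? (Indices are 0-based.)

[0,13] -12+39=27 d=3 * → r--
[0,12] -12+34=22 d=2 * → l++
[1,12] -11+34=23 d=1 * → l++
[2,12] -8+34=26 d=2 → r--
[2,11] -8+28=20 d=4 → l++

l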